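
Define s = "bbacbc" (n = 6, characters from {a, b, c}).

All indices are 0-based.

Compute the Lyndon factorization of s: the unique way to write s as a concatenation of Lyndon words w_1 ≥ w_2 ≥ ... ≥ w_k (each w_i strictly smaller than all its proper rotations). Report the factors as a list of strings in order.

["b", "b", "acbc"]

emit factor 1: 'b' (i=0, period=1)
emit factor 2: 'b' (i=1, period=1)
emit factor 3: 'acbc' (i=2, period=4)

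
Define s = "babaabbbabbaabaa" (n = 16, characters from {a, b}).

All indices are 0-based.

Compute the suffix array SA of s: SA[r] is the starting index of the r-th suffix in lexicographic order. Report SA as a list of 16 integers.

[15, 14, 11, 3, 12, 1, 8, 4, 13, 10, 2, 0, 7, 9, 6, 5]

sorted suffixes:
  #0 SA[0]=15  'a'
  #1 SA[1]=14  'aa'
  #2 SA[2]=11  'aabaa'
  #3 SA[3]=3  'aabbbabbaabaa'
  #4 SA[4]=12  'abaa'
  #5 SA[5]=1  'abaabbbabbaabaa'
  #6 SA[6]=8  'abbaabaa'
  #7 SA[7]=4  'abbbabbaabaa'
  #8 SA[8]=13  'baa'
  #9 SA[9]=10  'baabaa'
  #10 SA[10]=2  'baabbbabbaabaa'
  #11 SA[11]=0  'babaabbbabbaabaa'
  #12 SA[12]=7  'babbaabaa'
  #13 SA[13]=9  'bbaabaa'
  #14 SA[14]=6  'bbabbaabaa'
  #15 SA[15]=5  'bbbabbaabaa'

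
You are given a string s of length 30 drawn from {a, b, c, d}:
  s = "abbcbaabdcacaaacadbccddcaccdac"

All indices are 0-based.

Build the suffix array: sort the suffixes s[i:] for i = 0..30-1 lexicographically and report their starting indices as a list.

[12, 5, 13, 0, 6, 28, 10, 14, 24, 16, 4, 1, 2, 18, 7, 29, 11, 9, 23, 15, 3, 25, 19, 26, 20, 27, 17, 8, 22, 21]

rank→(start, suffix):
  0 → (12, 'aaacadbccddcaccdac')
  1 → (5, 'aabdcacaaacadbccddcaccdac')
  2 → (13, 'aacadbccddcaccdac')
  3 → (0, 'abbcbaabdcacaaacadbccddcaccdac')
  4 → (6, 'abdcacaaacadbccddcaccdac')
  5 → (28, 'ac')
  6 → (10, 'acaaacadbccddcaccdac')
  7 → (14, 'acadbccddcaccdac')
  8 → (24, 'accdac')
  9 → (16, 'adbccddcaccdac')
  10 → (4, 'baabdcacaaacadbccddcaccdac')
  11 → (1, 'bbcbaabdcacaaacadbccddcaccdac')
  12 → (2, 'bcbaabdcacaaacadbccddcaccdac')
  13 → (18, 'bccddcaccdac')
  14 → (7, 'bdcacaaacadbccddcaccdac')
  15 → (29, 'c')
  16 → (11, 'caaacadbccddcaccdac')
  17 → (9, 'cacaaacadbccddcaccdac')
  18 → (23, 'caccdac')
  19 → (15, 'cadbccddcaccdac')
  20 → (3, 'cbaabdcacaaacadbccddcaccdac')
  21 → (25, 'ccdac')
  22 → (19, 'ccddcaccdac')
  23 → (26, 'cdac')
  24 → (20, 'cddcaccdac')
  25 → (27, 'dac')
  26 → (17, 'dbccddcaccdac')
  27 → (8, 'dcacaaacadbccddcaccdac')
  28 → (22, 'dcaccdac')
  29 → (21, 'ddcaccdac')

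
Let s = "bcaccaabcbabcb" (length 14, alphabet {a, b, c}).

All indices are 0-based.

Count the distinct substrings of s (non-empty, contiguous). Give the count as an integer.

86

sorted suffixes:
  #0 SA[0]=5  'aabcbabcb'
  #1 SA[1]=10  'abcb'
  #2 SA[2]=6  'abcbabcb'
  #3 SA[3]=2  'accaabcbabcb'
  #4 SA[4]=13  'b'
  #5 SA[5]=9  'babcb'
  #6 SA[6]=0  'bcaccaabcbabcb'
  #7 SA[7]=11  'bcb'
  #8 SA[8]=7  'bcbabcb'
  #9 SA[9]=4  'caabcbabcb'
  #10 SA[10]=1  'caccaabcbabcb'
  #11 SA[11]=12  'cb'
  #12 SA[12]=8  'cbabcb'
  #13 SA[13]=3  'ccaabcbabcb'

SA = [5, 10, 6, 2, 13, 9, 0, 11, 7, 4, 1, 12, 8, 3]
[i] adj suffixes → lcp
  [1] 5/10 → 1 ('a')
  [2] 10/6 → 4 ('abcb')
  [3] 6/2 → 1 ('a')
  [4] 2/13 → 0 ('')
  [5] 13/9 → 1 ('b')
  [6] 9/0 → 1 ('b')
  [7] 0/11 → 2 ('bc')
  [8] 11/7 → 3 ('bcb')
  [9] 7/4 → 0 ('')
  [10] 4/1 → 2 ('ca')
  [11] 1/12 → 1 ('c')
  [12] 12/8 → 2 ('cb')
  [13] 8/3 → 1 ('c')

n(n+1)/2 = 14·15/2 = 105
Σ LCP = 0 + 1 + 4 + 1 + 0 + 1 + 1 + 2 + 3 + 0 + 2 + 1 + 2 + 1 = 19
distinct = 105 − 19 = 86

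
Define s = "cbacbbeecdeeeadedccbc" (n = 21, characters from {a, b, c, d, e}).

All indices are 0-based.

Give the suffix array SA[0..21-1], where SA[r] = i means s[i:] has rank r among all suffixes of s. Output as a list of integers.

[2, 13, 1, 4, 19, 5, 20, 0, 3, 18, 17, 8, 16, 14, 9, 12, 7, 15, 11, 6, 10]

sorted suffixes:
  #0 SA[0]=2  'acbbeecdeeeadedccbc'
  #1 SA[1]=13  'adedccbc'
  #2 SA[2]=1  'bacbbeecdeeeadedccbc'
  #3 SA[3]=4  'bbeecdeeeadedccbc'
  #4 SA[4]=19  'bc'
  #5 SA[5]=5  'beecdeeeadedccbc'
  #6 SA[6]=20  'c'
  #7 SA[7]=0  'cbacbbeecdeeeadedccbc'
  #8 SA[8]=3  'cbbeecdeeeadedccbc'
  #9 SA[9]=18  'cbc'
  #10 SA[10]=17  'ccbc'
  #11 SA[11]=8  'cdeeeadedccbc'
  #12 SA[12]=16  'dccbc'
  #13 SA[13]=14  'dedccbc'
  #14 SA[14]=9  'deeeadedccbc'
  #15 SA[15]=12  'eadedccbc'
  #16 SA[16]=7  'ecdeeeadedccbc'
  #17 SA[17]=15  'edccbc'
  #18 SA[18]=11  'eeadedccbc'
  #19 SA[19]=6  'eecdeeeadedccbc'
  #20 SA[20]=10  'eeeadedccbc'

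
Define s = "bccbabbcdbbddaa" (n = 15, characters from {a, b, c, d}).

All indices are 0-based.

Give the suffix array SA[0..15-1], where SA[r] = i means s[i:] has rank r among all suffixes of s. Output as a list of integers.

[14, 13, 4, 3, 5, 9, 0, 6, 10, 2, 1, 7, 12, 8, 11]

rank | idx | suffix
   0 |  14 | a
   1 |  13 | aa
   2 |   4 | abbcdbbddaa
   3 |   3 | babbcdbbddaa
   4 |   5 | bbcdbbddaa
   5 |   9 | bbddaa
   6 |   0 | bccbabbcdbbddaa
   7 |   6 | bcdbbddaa
   8 |  10 | bddaa
   9 |   2 | cbabbcdbbddaa
  10 |   1 | ccbabbcdbbddaa
  11 |   7 | cdbbddaa
  12 |  12 | daa
  13 |   8 | dbbddaa
  14 |  11 | ddaa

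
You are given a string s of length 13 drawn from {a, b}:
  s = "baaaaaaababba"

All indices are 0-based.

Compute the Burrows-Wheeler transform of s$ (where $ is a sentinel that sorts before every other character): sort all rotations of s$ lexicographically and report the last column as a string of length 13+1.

rank  rotation        last
    0  $baaaaaaababba  a
    1  a$baaaaaaababb  b
    2  aaaaaaababba$b  b
    3  aaaaaababba$ba  a
    4  aaaaababba$baa  a
    5  aaaababba$baaa  a
    6  aaababba$baaaa  a
    7  aababba$baaaaa  a
    8  ababba$baaaaaa  a
    9  abba$baaaaaaab  b
   10  ba$baaaaaaabab  b
   11  baaaaaaababba$  $
   12  babba$baaaaaaa  a
   13  bba$baaaaaaaba  a

abbaaaaaabb$aa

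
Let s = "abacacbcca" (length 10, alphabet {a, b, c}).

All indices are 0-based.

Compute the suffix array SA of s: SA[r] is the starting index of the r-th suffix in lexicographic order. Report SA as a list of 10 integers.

[9, 0, 2, 4, 1, 6, 8, 3, 5, 7]

rank | idx | suffix
   0 |   9 | a
   1 |   0 | abacacbcca
   2 |   2 | acacbcca
   3 |   4 | acbcca
   4 |   1 | bacacbcca
   5 |   6 | bcca
   6 |   8 | ca
   7 |   3 | cacbcca
   8 |   5 | cbcca
   9 |   7 | cca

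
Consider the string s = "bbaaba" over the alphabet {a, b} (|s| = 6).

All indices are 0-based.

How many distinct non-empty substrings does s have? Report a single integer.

rank→(start, suffix):
  0 → (5, 'a')
  1 → (2, 'aaba')
  2 → (3, 'aba')
  3 → (4, 'ba')
  4 → (1, 'baaba')
  5 → (0, 'bbaaba')

SA = [5, 2, 3, 4, 1, 0]
rank  pair      lcp
   1  s[5:],s[2:]  1  'a'
   2  s[2:],s[3:]  1  'a'
   3  s[3:],s[4:]  0  ''
   4  s[4:],s[1:]  2  'ba'
   5  s[1:],s[0:]  1  'b'

n(n+1)/2 = 6·7/2 = 21
Σ LCP = 0 + 1 + 1 + 0 + 2 + 1 = 5
distinct = 21 − 5 = 16

16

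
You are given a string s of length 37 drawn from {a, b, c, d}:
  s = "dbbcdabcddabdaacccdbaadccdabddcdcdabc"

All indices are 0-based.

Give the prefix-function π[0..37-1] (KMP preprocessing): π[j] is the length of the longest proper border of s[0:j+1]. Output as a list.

[0, 0, 0, 0, 1, 0, 0, 0, 1, 1, 0, 0, 1, 0, 0, 0, 0, 0, 1, 2, 0, 0, 1, 0, 0, 1, 0, 0, 1, 1, 0, 1, 0, 1, 0, 0, 0]

π[0] = 0
j=1 s[j]='b': π[1]=0 (border '')
j=2 s[j]='b': π[2]=0 (border '')
j=3 s[j]='c': π[3]=0 (border '')
j=4 s[j]='d': π[4]=1 (border 'd')
j=5 s[j]='a': k: 1→0; π[5]=0 (border '')
j=6 s[j]='b': π[6]=0 (border '')
j=7 s[j]='c': π[7]=0 (border '')
j=8 s[j]='d': π[8]=1 (border 'd')
j=9 s[j]='d': k: 1→0; π[9]=1 (border 'd')
j=10 s[j]='a': k: 1→0; π[10]=0 (border '')
j=11 s[j]='b': π[11]=0 (border '')
j=12 s[j]='d': π[12]=1 (border 'd')
j=13 s[j]='a': k: 1→0; π[13]=0 (border '')
j=14 s[j]='a': π[14]=0 (border '')
j=15 s[j]='c': π[15]=0 (border '')
j=16 s[j]='c': π[16]=0 (border '')
j=17 s[j]='c': π[17]=0 (border '')
j=18 s[j]='d': π[18]=1 (border 'd')
j=19 s[j]='b': π[19]=2 (border 'db')
j=20 s[j]='a': k: 2→0; π[20]=0 (border '')
j=21 s[j]='a': π[21]=0 (border '')
j=22 s[j]='d': π[22]=1 (border 'd')
j=23 s[j]='c': k: 1→0; π[23]=0 (border '')
j=24 s[j]='c': π[24]=0 (border '')
j=25 s[j]='d': π[25]=1 (border 'd')
j=26 s[j]='a': k: 1→0; π[26]=0 (border '')
j=27 s[j]='b': π[27]=0 (border '')
j=28 s[j]='d': π[28]=1 (border 'd')
j=29 s[j]='d': k: 1→0; π[29]=1 (border 'd')
j=30 s[j]='c': k: 1→0; π[30]=0 (border '')
j=31 s[j]='d': π[31]=1 (border 'd')
j=32 s[j]='c': k: 1→0; π[32]=0 (border '')
j=33 s[j]='d': π[33]=1 (border 'd')
j=34 s[j]='a': k: 1→0; π[34]=0 (border '')
j=35 s[j]='b': π[35]=0 (border '')
j=36 s[j]='c': π[36]=0 (border '')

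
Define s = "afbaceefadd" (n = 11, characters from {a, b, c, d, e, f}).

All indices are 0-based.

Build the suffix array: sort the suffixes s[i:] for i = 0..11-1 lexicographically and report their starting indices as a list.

[3, 8, 0, 2, 4, 10, 9, 5, 6, 7, 1]

sorted suffixes:
  #0 SA[0]=3  'aceefadd'
  #1 SA[1]=8  'add'
  #2 SA[2]=0  'afbaceefadd'
  #3 SA[3]=2  'baceefadd'
  #4 SA[4]=4  'ceefadd'
  #5 SA[5]=10  'd'
  #6 SA[6]=9  'dd'
  #7 SA[7]=5  'eefadd'
  #8 SA[8]=6  'efadd'
  #9 SA[9]=7  'fadd'
  #10 SA[10]=1  'fbaceefadd'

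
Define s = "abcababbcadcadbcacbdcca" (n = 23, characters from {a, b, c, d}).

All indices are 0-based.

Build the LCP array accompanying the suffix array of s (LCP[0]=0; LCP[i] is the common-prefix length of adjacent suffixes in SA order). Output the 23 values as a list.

[0, 1, 2, 2, 1, 1, 2, 0, 1, 1, 3, 3, 1, 0, 2, 2, 2, 3, 1, 1, 0, 1, 2]

rank→(start, suffix):
  0 → (22, 'a')
  1 → (3, 'ababbcadcadbcacbdcca')
  2 → (5, 'abbcadcadbcacbdcca')
  3 → (0, 'abcababbcadcadbcacbdcca')
  4 → (16, 'acbdcca')
  5 → (12, 'adbcacbdcca')
  6 → (9, 'adcadbcacbdcca')
  7 → (4, 'babbcadcadbcacbdcca')
  8 → (6, 'bbcadcadbcacbdcca')
  9 → (1, 'bcababbcadcadbcacbdcca')
  10 → (14, 'bcacbdcca')
  11 → (7, 'bcadcadbcacbdcca')
  12 → (18, 'bdcca')
  13 → (21, 'ca')
  14 → (2, 'cababbcadcadbcacbdcca')
  15 → (15, 'cacbdcca')
  16 → (11, 'cadbcacbdcca')
  17 → (8, 'cadcadbcacbdcca')
  18 → (17, 'cbdcca')
  19 → (20, 'cca')
  20 → (13, 'dbcacbdcca')
  21 → (10, 'dcadbcacbdcca')
  22 → (19, 'dcca')

SA = [22, 3, 5, 0, 16, 12, 9, 4, 6, 1, 14, 7, 18, 21, 2, 15, 11, 8, 17, 20, 13, 10, 19]
rank  pair      lcp
   1  s[22:],s[3:]  1  'a'
   2  s[3:],s[5:]  2  'ab'
   3  s[5:],s[0:]  2  'ab'
   4  s[0:],s[16:]  1  'a'
   5  s[16:],s[12:]  1  'a'
   6  s[12:],s[9:]  2  'ad'
   7  s[9:],s[4:]  0  ''
   8  s[4:],s[6:]  1  'b'
   9  s[6:],s[1:]  1  'b'
  10  s[1:],s[14:]  3  'bca'
  11  s[14:],s[7:]  3  'bca'
  12  s[7:],s[18:]  1  'b'
  13  s[18:],s[21:]  0  ''
  14  s[21:],s[2:]  2  'ca'
  15  s[2:],s[15:]  2  'ca'
  16  s[15:],s[11:]  2  'ca'
  17  s[11:],s[8:]  3  'cad'
  18  s[8:],s[17:]  1  'c'
  19  s[17:],s[20:]  1  'c'
  20  s[20:],s[13:]  0  ''
  21  s[13:],s[10:]  1  'd'
  22  s[10:],s[19:]  2  'dc'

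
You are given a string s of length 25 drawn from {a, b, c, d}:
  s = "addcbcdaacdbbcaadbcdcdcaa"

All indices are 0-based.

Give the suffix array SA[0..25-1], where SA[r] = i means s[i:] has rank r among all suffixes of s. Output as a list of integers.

rank→(start, suffix):
  0 → (24, 'a')
  1 → (23, 'aa')
  2 → (7, 'aacdbbcaadbcdcdcaa')
  3 → (14, 'aadbcdcdcaa')
  4 → (8, 'acdbbcaadbcdcdcaa')
  5 → (15, 'adbcdcdcaa')
  6 → (0, 'addcbcdaacdbbcaadbcdcdcaa')
  7 → (11, 'bbcaadbcdcdcaa')
  8 → (12, 'bcaadbcdcdcaa')
  9 → (4, 'bcdaacdbbcaadbcdcdcaa')
  10 → (17, 'bcdcdcaa')
  11 → (22, 'caa')
  12 → (13, 'caadbcdcdcaa')
  13 → (3, 'cbcdaacdbbcaadbcdcdcaa')
  14 → (5, 'cdaacdbbcaadbcdcdcaa')
  15 → (9, 'cdbbcaadbcdcdcaa')
  16 → (20, 'cdcaa')
  17 → (18, 'cdcdcaa')
  18 → (6, 'daacdbbcaadbcdcdcaa')
  19 → (10, 'dbbcaadbcdcdcaa')
  20 → (16, 'dbcdcdcaa')
  21 → (21, 'dcaa')
  22 → (2, 'dcbcdaacdbbcaadbcdcdcaa')
  23 → (19, 'dcdcaa')
  24 → (1, 'ddcbcdaacdbbcaadbcdcdcaa')

[24, 23, 7, 14, 8, 15, 0, 11, 12, 4, 17, 22, 13, 3, 5, 9, 20, 18, 6, 10, 16, 21, 2, 19, 1]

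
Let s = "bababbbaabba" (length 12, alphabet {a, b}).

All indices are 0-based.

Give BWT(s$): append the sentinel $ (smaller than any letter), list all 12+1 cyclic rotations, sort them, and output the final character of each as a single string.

rank  rotation       last
    0  $bababbbaabba  a
    1  a$bababbbaabb  b
    2  aabba$bababbb  b
    3  ababbbaabba$b  b
    4  abba$bababbba  a
    5  abbbaabba$bab  b
    6  ba$bababbbaab  b
    7  baabba$bababb  b
    8  bababbbaabba$  $
    9  babbbaabba$ba  a
   10  bba$bababbbaa  a
   11  bbaabba$babab  b
   12  bbbaabba$baba  a

abbbabbb$aaba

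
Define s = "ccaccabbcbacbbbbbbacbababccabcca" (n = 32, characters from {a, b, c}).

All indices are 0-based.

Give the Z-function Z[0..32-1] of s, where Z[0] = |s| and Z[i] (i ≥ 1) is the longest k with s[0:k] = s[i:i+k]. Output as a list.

Z[0]=32
i=1: fresh scan; Z[1]=1 extend→box=[1,2)
i=2: fresh scan; Z[2]=0
i=3: fresh scan; Z[3]=3 extend→box=[3,6)
i=4: min(r-i=2, Z[1]=1)=1; Z[4]=1
i=5: min(r-i=1, Z[2]=0)=0; Z[5]=0
i=6: fresh scan; Z[6]=0
i=7: fresh scan; Z[7]=0
i=8: fresh scan; Z[8]=1 extend→box=[8,9)
i=9: fresh scan; Z[9]=0
i=10: fresh scan; Z[10]=0
i=11: fresh scan; Z[11]=1 extend→box=[11,12)
i=12: fresh scan; Z[12]=0
i=13: fresh scan; Z[13]=0
i=14: fresh scan; Z[14]=0
i=15: fresh scan; Z[15]=0
i=16: fresh scan; Z[16]=0
i=17: fresh scan; Z[17]=0
i=18: fresh scan; Z[18]=0
i=19: fresh scan; Z[19]=1 extend→box=[19,20)
i=20: fresh scan; Z[20]=0
i=21: fresh scan; Z[21]=0
i=22: fresh scan; Z[22]=0
i=23: fresh scan; Z[23]=0
i=24: fresh scan; Z[24]=0
i=25: fresh scan; Z[25]=3 extend→box=[25,28)
i=26: min(r-i=2, Z[1]=1)=1; Z[26]=1
i=27: min(r-i=1, Z[2]=0)=0; Z[27]=0
i=28: fresh scan; Z[28]=0
i=29: fresh scan; Z[29]=3 extend→box=[29,32)
i=30: min(r-i=2, Z[1]=1)=1; Z[30]=1
i=31: min(r-i=1, Z[2]=0)=0; Z[31]=0

[32, 1, 0, 3, 1, 0, 0, 0, 1, 0, 0, 1, 0, 0, 0, 0, 0, 0, 0, 1, 0, 0, 0, 0, 0, 3, 1, 0, 0, 3, 1, 0]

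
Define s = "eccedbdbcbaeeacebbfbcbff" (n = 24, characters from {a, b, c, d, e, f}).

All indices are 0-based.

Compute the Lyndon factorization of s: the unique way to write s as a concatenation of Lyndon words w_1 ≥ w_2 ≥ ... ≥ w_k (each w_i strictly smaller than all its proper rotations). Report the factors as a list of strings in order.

["e", "cced", "bd", "bc", "b", "aee", "acebbfbcbff"]

emit factor 1: 'e' (i=0, period=1)
emit factor 2: 'cced' (i=1, period=4)
emit factor 3: 'bd' (i=5, period=2)
emit factor 4: 'bc' (i=7, period=2)
emit factor 5: 'b' (i=9, period=1)
emit factor 6: 'aee' (i=10, period=3)
emit factor 7: 'acebbfbcbff' (i=13, period=11)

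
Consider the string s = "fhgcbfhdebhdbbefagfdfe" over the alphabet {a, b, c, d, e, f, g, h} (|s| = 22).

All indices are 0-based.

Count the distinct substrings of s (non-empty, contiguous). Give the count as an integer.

237

rank | idx | suffix
   0 |  16 | agfdfe
   1 |  12 | bbefagfdfe
   2 |  13 | befagfdfe
   3 |   4 | bfhdebhdbbefagfdfe
   4 |   9 | bhdbbefagfdfe
   5 |   3 | cbfhdebhdbbefagfdfe
   6 |  11 | dbbefagfdfe
   7 |   7 | debhdbbefagfdfe
   8 |  19 | dfe
   9 |  21 | e
  10 |   8 | ebhdbbefagfdfe
  11 |  14 | efagfdfe
  12 |  15 | fagfdfe
  13 |  18 | fdfe
  14 |  20 | fe
  15 |   5 | fhdebhdbbefagfdfe
  16 |   0 | fhgcbfhdebhdbbefagfdfe
  17 |   2 | gcbfhdebhdbbefagfdfe
  18 |  17 | gfdfe
  19 |  10 | hdbbefagfdfe
  20 |   6 | hdebhdbbefagfdfe
  21 |   1 | hgcbfhdebhdbbefagfdfe

SA = [16, 12, 13, 4, 9, 3, 11, 7, 19, 21, 8, 14, 15, 18, 20, 5, 0, 2, 17, 10, 6, 1]
i: (SA[i-1],SA[i]) lcp shared
  1: (16,12) 0 ''
  2: (12,13) 1 'b'
  3: (13,4) 1 'b'
  4: (4,9) 1 'b'
  5: (9,3) 0 ''
  6: (3,11) 0 ''
  7: (11,7) 1 'd'
  8: (7,19) 1 'd'
  9: (19,21) 0 ''
  10: (21,8) 1 'e'
  11: (8,14) 1 'e'
  12: (14,15) 0 ''
  13: (15,18) 1 'f'
  14: (18,20) 1 'f'
  15: (20,5) 1 'f'
  16: (5,0) 2 'fh'
  17: (0,2) 0 ''
  18: (2,17) 1 'g'
  19: (17,10) 0 ''
  20: (10,6) 2 'hd'
  21: (6,1) 1 'h'

n(n+1)/2 = 22·23/2 = 253
Σ LCP = 0 + 0 + 1 + 1 + 1 + 0 + 0 + 1 + 1 + 0 + 1 + 1 + 0 + 1 + 1 + 1 + 2 + 0 + 1 + 0 + 2 + 1 = 16
distinct = 253 − 16 = 237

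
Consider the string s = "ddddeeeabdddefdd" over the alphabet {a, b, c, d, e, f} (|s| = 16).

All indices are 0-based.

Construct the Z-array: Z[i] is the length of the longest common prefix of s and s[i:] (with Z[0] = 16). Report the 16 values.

[16, 3, 2, 1, 0, 0, 0, 0, 0, 3, 2, 1, 0, 0, 2, 1]

Z[0]=16
i=1: fresh scan; Z[1]=3 grow→box=[1,4)
i=2: min(r-i=2, Z[1]=3)=2; Z[2]=2
i=3: min(r-i=1, Z[2]=2)=1; Z[3]=1
i=4: fresh scan; Z[4]=0
i=5: fresh scan; Z[5]=0
i=6: fresh scan; Z[6]=0
i=7: fresh scan; Z[7]=0
i=8: fresh scan; Z[8]=0
i=9: fresh scan; Z[9]=3 grow→box=[9,12)
i=10: min(r-i=2, Z[1]=3)=2; Z[10]=2
i=11: min(r-i=1, Z[2]=2)=1; Z[11]=1
i=12: fresh scan; Z[12]=0
i=13: fresh scan; Z[13]=0
i=14: fresh scan; Z[14]=2 grow→box=[14,16)
i=15: min(r-i=1, Z[1]=3)=1; Z[15]=1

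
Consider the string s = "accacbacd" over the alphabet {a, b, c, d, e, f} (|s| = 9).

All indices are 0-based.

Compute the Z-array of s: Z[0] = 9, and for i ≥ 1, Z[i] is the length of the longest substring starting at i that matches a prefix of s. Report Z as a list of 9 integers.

[9, 0, 0, 2, 0, 0, 2, 0, 0]

Z[0]=9
i=1: fresh scan; Z[1]=0
i=2: fresh scan; Z[2]=0
i=3: fresh scan; Z[3]=2 extend→box=[3,5)
i=4: min(r-i=1, Z[1]=0)=0; Z[4]=0
i=5: fresh scan; Z[5]=0
i=6: fresh scan; Z[6]=2 extend→box=[6,8)
i=7: min(r-i=1, Z[1]=0)=0; Z[7]=0
i=8: fresh scan; Z[8]=0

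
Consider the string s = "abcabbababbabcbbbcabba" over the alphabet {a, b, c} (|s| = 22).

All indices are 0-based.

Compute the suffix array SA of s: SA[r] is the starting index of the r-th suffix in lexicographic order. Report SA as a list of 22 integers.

[21, 6, 18, 3, 8, 0, 11, 20, 5, 7, 10, 19, 4, 9, 14, 15, 16, 1, 12, 17, 2, 13]

rank→(start, suffix):
  0 → (21, 'a')
  1 → (6, 'ababbabcbbbcabba')
  2 → (18, 'abba')
  3 → (3, 'abbababbabcbbbcabba')
  4 → (8, 'abbabcbbbcabba')
  5 → (0, 'abcabbababbabcbbbcabba')
  6 → (11, 'abcbbbcabba')
  7 → (20, 'ba')
  8 → (5, 'bababbabcbbbcabba')
  9 → (7, 'babbabcbbbcabba')
  10 → (10, 'babcbbbcabba')
  11 → (19, 'bba')
  12 → (4, 'bbababbabcbbbcabba')
  13 → (9, 'bbabcbbbcabba')
  14 → (14, 'bbbcabba')
  15 → (15, 'bbcabba')
  16 → (16, 'bcabba')
  17 → (1, 'bcabbababbabcbbbcabba')
  18 → (12, 'bcbbbcabba')
  19 → (17, 'cabba')
  20 → (2, 'cabbababbabcbbbcabba')
  21 → (13, 'cbbbcabba')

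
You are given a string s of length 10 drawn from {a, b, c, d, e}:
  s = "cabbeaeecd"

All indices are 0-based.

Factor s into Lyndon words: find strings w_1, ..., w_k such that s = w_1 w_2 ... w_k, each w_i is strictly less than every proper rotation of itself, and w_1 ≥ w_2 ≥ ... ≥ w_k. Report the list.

["c", "abbeaeecd"]

emit factor 1: 'c' (i=0, period=1)
emit factor 2: 'abbeaeecd' (i=1, period=9)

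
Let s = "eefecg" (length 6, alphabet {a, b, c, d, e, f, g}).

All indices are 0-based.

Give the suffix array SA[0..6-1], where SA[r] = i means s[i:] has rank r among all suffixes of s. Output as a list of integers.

[4, 3, 0, 1, 2, 5]

rank | idx | suffix
   0 |   4 | cg
   1 |   3 | ecg
   2 |   0 | eefecg
   3 |   1 | efecg
   4 |   2 | fecg
   5 |   5 | g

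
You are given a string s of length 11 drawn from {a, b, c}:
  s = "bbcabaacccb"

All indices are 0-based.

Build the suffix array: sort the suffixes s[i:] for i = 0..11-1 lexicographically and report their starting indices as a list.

[5, 3, 6, 10, 4, 0, 1, 2, 9, 8, 7]

sorted suffixes:
  #0 SA[0]=5  'aacccb'
  #1 SA[1]=3  'abaacccb'
  #2 SA[2]=6  'acccb'
  #3 SA[3]=10  'b'
  #4 SA[4]=4  'baacccb'
  #5 SA[5]=0  'bbcabaacccb'
  #6 SA[6]=1  'bcabaacccb'
  #7 SA[7]=2  'cabaacccb'
  #8 SA[8]=9  'cb'
  #9 SA[9]=8  'ccb'
  #10 SA[10]=7  'cccb'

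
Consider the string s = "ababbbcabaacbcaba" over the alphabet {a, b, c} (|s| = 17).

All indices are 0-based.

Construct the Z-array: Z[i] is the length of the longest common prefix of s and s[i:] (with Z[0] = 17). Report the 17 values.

Z[0]=17
i=1: outside box; Z[1]=0
i=2: outside box; Z[2]=2 extend→box=[2,4)
i=3: min(r-i=1, Z[1]=0)=0; Z[3]=0
i=4: outside box; Z[4]=0
i=5: outside box; Z[5]=0
i=6: outside box; Z[6]=0
i=7: outside box; Z[7]=3 extend→box=[7,10)
i=8: min(r-i=2, Z[1]=0)=0; Z[8]=0
i=9: min(r-i=1, Z[2]=2)=1; Z[9]=1
i=10: outside box; Z[10]=1 extend→box=[10,11)
i=11: outside box; Z[11]=0
i=12: outside box; Z[12]=0
i=13: outside box; Z[13]=0
i=14: outside box; Z[14]=3 extend→box=[14,17)
i=15: min(r-i=2, Z[1]=0)=0; Z[15]=0
i=16: min(r-i=1, Z[2]=2)=1; Z[16]=1

[17, 0, 2, 0, 0, 0, 0, 3, 0, 1, 1, 0, 0, 0, 3, 0, 1]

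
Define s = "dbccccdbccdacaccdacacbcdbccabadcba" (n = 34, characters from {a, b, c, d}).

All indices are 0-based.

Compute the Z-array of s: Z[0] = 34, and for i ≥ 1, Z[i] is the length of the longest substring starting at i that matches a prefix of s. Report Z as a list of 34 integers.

Z[0]=34
i=1: outside box; Z[1]=0
i=2: outside box; Z[2]=0
i=3: outside box; Z[3]=0
i=4: outside box; Z[4]=0
i=5: outside box; Z[5]=0
i=6: outside box; Z[6]=4 grow→box=[6,10)
i=7: min(r-i=3, Z[1]=0)=0; Z[7]=0
i=8: min(r-i=2, Z[2]=0)=0; Z[8]=0
i=9: min(r-i=1, Z[3]=0)=0; Z[9]=0
i=10: outside box; Z[10]=1 grow→box=[10,11)
i=11: outside box; Z[11]=0
i=12: outside box; Z[12]=0
i=13: outside box; Z[13]=0
i=14: outside box; Z[14]=0
i=15: outside box; Z[15]=0
i=16: outside box; Z[16]=1 grow→box=[16,17)
i=17: outside box; Z[17]=0
i=18: outside box; Z[18]=0
i=19: outside box; Z[19]=0
i=20: outside box; Z[20]=0
i=21: outside box; Z[21]=0
i=22: outside box; Z[22]=0
i=23: outside box; Z[23]=4 grow→box=[23,27)
i=24: min(r-i=3, Z[1]=0)=0; Z[24]=0
i=25: min(r-i=2, Z[2]=0)=0; Z[25]=0
i=26: min(r-i=1, Z[3]=0)=0; Z[26]=0
i=27: outside box; Z[27]=0
i=28: outside box; Z[28]=0
i=29: outside box; Z[29]=0
i=30: outside box; Z[30]=1 grow→box=[30,31)
i=31: outside box; Z[31]=0
i=32: outside box; Z[32]=0
i=33: outside box; Z[33]=0

[34, 0, 0, 0, 0, 0, 4, 0, 0, 0, 1, 0, 0, 0, 0, 0, 1, 0, 0, 0, 0, 0, 0, 4, 0, 0, 0, 0, 0, 0, 1, 0, 0, 0]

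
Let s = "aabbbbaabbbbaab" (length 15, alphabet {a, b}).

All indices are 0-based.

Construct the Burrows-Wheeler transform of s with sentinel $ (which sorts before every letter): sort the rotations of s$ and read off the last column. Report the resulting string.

bbb$aaaabbbbbbaa

rank  rotation          last
    0  $aabbbbaabbbbaab  b
    1  aab$aabbbbaabbbb  b
    2  aabbbbaab$aabbbb  b
    3  aabbbbaabbbbaab$  $
    4  ab$aabbbbaabbbba  a
    5  abbbbaab$aabbbba  a
    6  abbbbaabbbbaab$a  a
    7  b$aabbbbaabbbbaa  a
    8  baab$aabbbbaabbb  b
    9  baabbbbaab$aabbb  b
   10  bbaab$aabbbbaabb  b
   11  bbaabbbbaab$aabb  b
   12  bbbaab$aabbbbaab  b
   13  bbbaabbbbaab$aab  b
   14  bbbbaab$aabbbbaa  a
   15  bbbbaabbbbaab$aa  a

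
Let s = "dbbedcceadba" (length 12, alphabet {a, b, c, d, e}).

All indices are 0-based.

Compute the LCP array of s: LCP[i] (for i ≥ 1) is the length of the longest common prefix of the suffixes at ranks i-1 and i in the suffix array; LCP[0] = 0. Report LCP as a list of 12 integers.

rank | idx | suffix
   0 |  11 | a
   1 |   8 | adba
   2 |  10 | ba
   3 |   1 | bbedcceadba
   4 |   2 | bedcceadba
   5 |   5 | cceadba
   6 |   6 | ceadba
   7 |   9 | dba
   8 |   0 | dbbedcceadba
   9 |   4 | dcceadba
  10 |   7 | eadba
  11 |   3 | edcceadba

SA = [11, 8, 10, 1, 2, 5, 6, 9, 0, 4, 7, 3]
i: (SA[i-1],SA[i]) lcp shared
  1: (11,8) 1 'a'
  2: (8,10) 0 ''
  3: (10,1) 1 'b'
  4: (1,2) 1 'b'
  5: (2,5) 0 ''
  6: (5,6) 1 'c'
  7: (6,9) 0 ''
  8: (9,0) 2 'db'
  9: (0,4) 1 'd'
  10: (4,7) 0 ''
  11: (7,3) 1 'e'

[0, 1, 0, 1, 1, 0, 1, 0, 2, 1, 0, 1]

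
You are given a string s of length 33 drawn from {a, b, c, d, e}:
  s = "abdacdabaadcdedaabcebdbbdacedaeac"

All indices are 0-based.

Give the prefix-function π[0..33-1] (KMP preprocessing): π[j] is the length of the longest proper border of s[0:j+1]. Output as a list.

[0, 0, 0, 1, 0, 0, 1, 2, 1, 1, 0, 0, 0, 0, 0, 1, 1, 2, 0, 0, 0, 0, 0, 0, 0, 1, 0, 0, 0, 1, 0, 1, 0]

π[0] = 0
j=1 s[j]='b': π[1]=0 (border '')
j=2 s[j]='d': π[2]=0 (border '')
j=3 s[j]='a': π[3]=1 (border 'a')
j=4 s[j]='c': k: 1→0; π[4]=0 (border '')
j=5 s[j]='d': π[5]=0 (border '')
j=6 s[j]='a': π[6]=1 (border 'a')
j=7 s[j]='b': π[7]=2 (border 'ab')
j=8 s[j]='a': k: 2→0; π[8]=1 (border 'a')
j=9 s[j]='a': k: 1→0; π[9]=1 (border 'a')
j=10 s[j]='d': k: 1→0; π[10]=0 (border '')
j=11 s[j]='c': π[11]=0 (border '')
j=12 s[j]='d': π[12]=0 (border '')
j=13 s[j]='e': π[13]=0 (border '')
j=14 s[j]='d': π[14]=0 (border '')
j=15 s[j]='a': π[15]=1 (border 'a')
j=16 s[j]='a': k: 1→0; π[16]=1 (border 'a')
j=17 s[j]='b': π[17]=2 (border 'ab')
j=18 s[j]='c': k: 2→0; π[18]=0 (border '')
j=19 s[j]='e': π[19]=0 (border '')
j=20 s[j]='b': π[20]=0 (border '')
j=21 s[j]='d': π[21]=0 (border '')
j=22 s[j]='b': π[22]=0 (border '')
j=23 s[j]='b': π[23]=0 (border '')
j=24 s[j]='d': π[24]=0 (border '')
j=25 s[j]='a': π[25]=1 (border 'a')
j=26 s[j]='c': k: 1→0; π[26]=0 (border '')
j=27 s[j]='e': π[27]=0 (border '')
j=28 s[j]='d': π[28]=0 (border '')
j=29 s[j]='a': π[29]=1 (border 'a')
j=30 s[j]='e': k: 1→0; π[30]=0 (border '')
j=31 s[j]='a': π[31]=1 (border 'a')
j=32 s[j]='c': k: 1→0; π[32]=0 (border '')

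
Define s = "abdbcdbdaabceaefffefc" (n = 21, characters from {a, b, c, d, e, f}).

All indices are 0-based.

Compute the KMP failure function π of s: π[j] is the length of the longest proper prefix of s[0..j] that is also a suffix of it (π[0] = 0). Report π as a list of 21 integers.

π[0] = 0
j=1 s[j]='b': π[1]=0 (border '')
j=2 s[j]='d': π[2]=0 (border '')
j=3 s[j]='b': π[3]=0 (border '')
j=4 s[j]='c': π[4]=0 (border '')
j=5 s[j]='d': π[5]=0 (border '')
j=6 s[j]='b': π[6]=0 (border '')
j=7 s[j]='d': π[7]=0 (border '')
j=8 s[j]='a': π[8]=1 (border 'a')
j=9 s[j]='a': k: 1→0; π[9]=1 (border 'a')
j=10 s[j]='b': π[10]=2 (border 'ab')
j=11 s[j]='c': k: 2→0; π[11]=0 (border '')
j=12 s[j]='e': π[12]=0 (border '')
j=13 s[j]='a': π[13]=1 (border 'a')
j=14 s[j]='e': k: 1→0; π[14]=0 (border '')
j=15 s[j]='f': π[15]=0 (border '')
j=16 s[j]='f': π[16]=0 (border '')
j=17 s[j]='f': π[17]=0 (border '')
j=18 s[j]='e': π[18]=0 (border '')
j=19 s[j]='f': π[19]=0 (border '')
j=20 s[j]='c': π[20]=0 (border '')

[0, 0, 0, 0, 0, 0, 0, 0, 1, 1, 2, 0, 0, 1, 0, 0, 0, 0, 0, 0, 0]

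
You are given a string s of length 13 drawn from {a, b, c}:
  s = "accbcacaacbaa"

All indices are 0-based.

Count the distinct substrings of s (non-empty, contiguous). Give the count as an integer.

76

rank | idx | suffix
   0 |  12 | a
   1 |  11 | aa
   2 |   7 | aacbaa
   3 |   5 | acaacbaa
   4 |   8 | acbaa
   5 |   0 | accbcacaacbaa
   6 |  10 | baa
   7 |   3 | bcacaacbaa
   8 |   6 | caacbaa
   9 |   4 | cacaacbaa
  10 |   9 | cbaa
  11 |   2 | cbcacaacbaa
  12 |   1 | ccbcacaacbaa

SA = [12, 11, 7, 5, 8, 0, 10, 3, 6, 4, 9, 2, 1]
rank  pair      lcp
   1  s[12:],s[11:]  1  'a'
   2  s[11:],s[7:]  2  'aa'
   3  s[7:],s[5:]  1  'a'
   4  s[5:],s[8:]  2  'ac'
   5  s[8:],s[0:]  2  'ac'
   6  s[0:],s[10:]  0  ''
   7  s[10:],s[3:]  1  'b'
   8  s[3:],s[6:]  0  ''
   9  s[6:],s[4:]  2  'ca'
  10  s[4:],s[9:]  1  'c'
  11  s[9:],s[2:]  2  'cb'
  12  s[2:],s[1:]  1  'c'

n(n+1)/2 = 13·14/2 = 91
Σ LCP = 0 + 1 + 2 + 1 + 2 + 2 + 0 + 1 + 0 + 2 + 1 + 2 + 1 = 15
distinct = 91 − 15 = 76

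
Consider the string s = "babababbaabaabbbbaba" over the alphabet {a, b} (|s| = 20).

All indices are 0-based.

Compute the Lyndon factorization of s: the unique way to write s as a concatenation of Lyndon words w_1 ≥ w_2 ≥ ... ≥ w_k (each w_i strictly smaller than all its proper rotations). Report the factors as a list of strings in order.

emit factor 1: 'b' (i=0, period=1)
emit factor 2: 'abababb' (i=1, period=7)
emit factor 3: 'aabaabbbbab' (i=8, period=11)
emit factor 4: 'a' (i=19, period=1)

["b", "abababb", "aabaabbbbab", "a"]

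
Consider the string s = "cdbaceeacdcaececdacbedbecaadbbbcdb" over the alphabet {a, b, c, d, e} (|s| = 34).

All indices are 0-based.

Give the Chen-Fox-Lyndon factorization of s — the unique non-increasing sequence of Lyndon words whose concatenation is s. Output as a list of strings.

["cd", "b", "acee", "acdcaececd", "acbedbec", "aadbbbcdb"]

emit factor 1: 'cd' (i=0, period=2)
emit factor 2: 'b' (i=2, period=1)
emit factor 3: 'acee' (i=3, period=4)
emit factor 4: 'acdcaececd' (i=7, period=10)
emit factor 5: 'acbedbec' (i=17, period=8)
emit factor 6: 'aadbbbcdb' (i=25, period=9)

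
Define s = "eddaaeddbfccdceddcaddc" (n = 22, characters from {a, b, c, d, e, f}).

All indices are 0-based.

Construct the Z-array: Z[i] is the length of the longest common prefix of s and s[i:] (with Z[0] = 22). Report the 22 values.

Z[0]=22
i=1: fresh scan; Z[1]=0
i=2: fresh scan; Z[2]=0
i=3: fresh scan; Z[3]=0
i=4: fresh scan; Z[4]=0
i=5: fresh scan; Z[5]=3 extend→box=[5,8)
i=6: min(r-i=2, Z[1]=0)=0; Z[6]=0
i=7: min(r-i=1, Z[2]=0)=0; Z[7]=0
i=8: fresh scan; Z[8]=0
i=9: fresh scan; Z[9]=0
i=10: fresh scan; Z[10]=0
i=11: fresh scan; Z[11]=0
i=12: fresh scan; Z[12]=0
i=13: fresh scan; Z[13]=0
i=14: fresh scan; Z[14]=3 extend→box=[14,17)
i=15: min(r-i=2, Z[1]=0)=0; Z[15]=0
i=16: min(r-i=1, Z[2]=0)=0; Z[16]=0
i=17: fresh scan; Z[17]=0
i=18: fresh scan; Z[18]=0
i=19: fresh scan; Z[19]=0
i=20: fresh scan; Z[20]=0
i=21: fresh scan; Z[21]=0

[22, 0, 0, 0, 0, 3, 0, 0, 0, 0, 0, 0, 0, 0, 3, 0, 0, 0, 0, 0, 0, 0]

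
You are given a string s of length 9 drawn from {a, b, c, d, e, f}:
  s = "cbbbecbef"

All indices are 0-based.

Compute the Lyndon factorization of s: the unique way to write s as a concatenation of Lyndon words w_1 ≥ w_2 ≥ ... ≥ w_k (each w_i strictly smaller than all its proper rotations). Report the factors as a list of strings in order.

["c", "bbbecbef"]

emit factor 1: 'c' (i=0, period=1)
emit factor 2: 'bbbecbef' (i=1, period=8)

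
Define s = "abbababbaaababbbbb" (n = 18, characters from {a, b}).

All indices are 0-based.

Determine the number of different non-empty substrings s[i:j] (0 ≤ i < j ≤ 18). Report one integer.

sorted suffixes:
  #0 SA[0]=8  'aaababbbbb'
  #1 SA[1]=9  'aababbbbb'
  #2 SA[2]=3  'ababbaaababbbbb'
  #3 SA[3]=10  'ababbbbb'
  #4 SA[4]=5  'abbaaababbbbb'
  #5 SA[5]=0  'abbababbaaababbbbb'
  #6 SA[6]=12  'abbbbb'
  #7 SA[7]=17  'b'
  #8 SA[8]=7  'baaababbbbb'
  #9 SA[9]=2  'bababbaaababbbbb'
  #10 SA[10]=4  'babbaaababbbbb'
  #11 SA[11]=11  'babbbbb'
  #12 SA[12]=16  'bb'
  #13 SA[13]=6  'bbaaababbbbb'
  #14 SA[14]=1  'bbababbaaababbbbb'
  #15 SA[15]=15  'bbb'
  #16 SA[16]=14  'bbbb'
  #17 SA[17]=13  'bbbbb'

SA = [8, 9, 3, 10, 5, 0, 12, 17, 7, 2, 4, 11, 16, 6, 1, 15, 14, 13]
i: (SA[i-1],SA[i]) lcp shared
  1: (8,9) 2 'aa'
  2: (9,3) 1 'a'
  3: (3,10) 5 'ababb'
  4: (10,5) 2 'ab'
  5: (5,0) 4 'abba'
  6: (0,12) 3 'abb'
  7: (12,17) 0 ''
  8: (17,7) 1 'b'
  9: (7,2) 2 'ba'
  10: (2,4) 3 'bab'
  11: (4,11) 4 'babb'
  12: (11,16) 1 'b'
  13: (16,6) 2 'bb'
  14: (6,1) 3 'bba'
  15: (1,15) 2 'bb'
  16: (15,14) 3 'bbb'
  17: (14,13) 4 'bbbb'

n(n+1)/2 = 18·19/2 = 171
Σ LCP = 0 + 2 + 1 + 5 + 2 + 4 + 3 + 0 + 1 + 2 + 3 + 4 + 1 + 2 + 3 + 2 + 3 + 4 = 42
distinct = 171 − 42 = 129

129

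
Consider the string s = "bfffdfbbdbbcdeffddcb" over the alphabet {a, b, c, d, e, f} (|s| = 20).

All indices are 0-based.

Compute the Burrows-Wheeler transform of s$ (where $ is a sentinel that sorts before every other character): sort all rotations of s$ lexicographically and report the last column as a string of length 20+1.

rank  rotation               last
    0  $bfffdfbbdbbcdeffddcb  b
    1  b$bfffdfbbdbbcdeffddc  c
    2  bbcdeffddcb$bfffdfbbd  d
    3  bbdbbcdeffddcb$bfffdf  f
    4  bcdeffddcb$bfffdfbbdb  b
    5  bdbbcdeffddcb$bfffdfb  b
    6  bfffdfbbdbbcdeffddcb$  $
    7  cb$bfffdfbbdbbcdeffdd  d
    8  cdeffddcb$bfffdfbbdbb  b
    9  dbbcdeffddcb$bfffdfbb  b
   10  dcb$bfffdfbbdbbcdeffd  d
   11  ddcb$bfffdfbbdbbcdeff  f
   12  deffddcb$bfffdfbbdbbc  c
   13  dfbbdbbcdeffddcb$bfff  f
   14  effddcb$bfffdfbbdbbcd  d
   15  fbbdbbcdeffddcb$bfffd  d
   16  fddcb$bfffdfbbdbbcdef  f
   17  fdfbbdbbcdeffddcb$bff  f
   18  ffddcb$bfffdfbbdbbcde  e
   19  ffdfbbdbbcdeffddcb$bf  f
   20  fffdfbbdbbcdeffddcb$b  b

bcdfbb$dbbdfcfddffefb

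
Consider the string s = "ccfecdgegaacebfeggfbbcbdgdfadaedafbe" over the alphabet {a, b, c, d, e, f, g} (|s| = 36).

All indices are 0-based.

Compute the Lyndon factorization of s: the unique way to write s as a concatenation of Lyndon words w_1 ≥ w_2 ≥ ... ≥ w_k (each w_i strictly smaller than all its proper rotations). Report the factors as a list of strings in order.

emit factor 1: 'ccfecdgeg' (i=0, period=9)
emit factor 2: 'aacebfeggfbbcbdgdfadaedafbe' (i=9, period=27)

["ccfecdgeg", "aacebfeggfbbcbdgdfadaedafbe"]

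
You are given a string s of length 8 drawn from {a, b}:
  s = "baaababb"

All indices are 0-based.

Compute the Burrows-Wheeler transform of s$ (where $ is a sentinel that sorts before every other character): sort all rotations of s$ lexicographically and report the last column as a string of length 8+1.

rank  rotation   last
    0  $baaababb  b
    1  aaababb$b  b
    2  aababb$ba  a
    3  ababb$baa  a
    4  abb$baaab  b
    5  b$baaabab  b
    6  baaababb$  $
    7  babb$baaa  a
    8  bb$baaaba  a

bbaabb$aa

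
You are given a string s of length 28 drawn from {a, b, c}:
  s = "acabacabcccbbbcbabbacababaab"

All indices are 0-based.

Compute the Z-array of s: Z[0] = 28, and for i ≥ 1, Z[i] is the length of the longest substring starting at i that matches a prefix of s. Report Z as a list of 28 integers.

Z[0]=28
i=1: fresh scan; Z[1]=0
i=2: fresh scan; Z[2]=1 scan→box=[2,3)
i=3: fresh scan; Z[3]=0
i=4: fresh scan; Z[4]=4 scan→box=[4,8)
i=5: min(r-i=3, Z[1]=0)=0; Z[5]=0
i=6: min(r-i=2, Z[2]=1)=1; Z[6]=1
i=7: min(r-i=1, Z[3]=0)=0; Z[7]=0
i=8: fresh scan; Z[8]=0
i=9: fresh scan; Z[9]=0
i=10: fresh scan; Z[10]=0
i=11: fresh scan; Z[11]=0
i=12: fresh scan; Z[12]=0
i=13: fresh scan; Z[13]=0
i=14: fresh scan; Z[14]=0
i=15: fresh scan; Z[15]=0
i=16: fresh scan; Z[16]=1 scan→box=[16,17)
i=17: fresh scan; Z[17]=0
i=18: fresh scan; Z[18]=0
i=19: fresh scan; Z[19]=5 scan→box=[19,24)
i=20: min(r-i=4, Z[1]=0)=0; Z[20]=0
i=21: min(r-i=3, Z[2]=1)=1; Z[21]=1
i=22: min(r-i=2, Z[3]=0)=0; Z[22]=0
i=23: min(r-i=1, Z[4]=4)=1; Z[23]=1
i=24: fresh scan; Z[24]=0
i=25: fresh scan; Z[25]=1 scan→box=[25,26)
i=26: fresh scan; Z[26]=1 scan→box=[26,27)
i=27: fresh scan; Z[27]=0

[28, 0, 1, 0, 4, 0, 1, 0, 0, 0, 0, 0, 0, 0, 0, 0, 1, 0, 0, 5, 0, 1, 0, 1, 0, 1, 1, 0]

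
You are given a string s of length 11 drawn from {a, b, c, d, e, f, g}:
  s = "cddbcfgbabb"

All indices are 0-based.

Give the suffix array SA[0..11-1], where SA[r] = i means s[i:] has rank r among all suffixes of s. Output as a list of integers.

rank | idx | suffix
   0 |   8 | abb
   1 |  10 | b
   2 |   7 | babb
   3 |   9 | bb
   4 |   3 | bcfgbabb
   5 |   0 | cddbcfgbabb
   6 |   4 | cfgbabb
   7 |   2 | dbcfgbabb
   8 |   1 | ddbcfgbabb
   9 |   5 | fgbabb
  10 |   6 | gbabb

[8, 10, 7, 9, 3, 0, 4, 2, 1, 5, 6]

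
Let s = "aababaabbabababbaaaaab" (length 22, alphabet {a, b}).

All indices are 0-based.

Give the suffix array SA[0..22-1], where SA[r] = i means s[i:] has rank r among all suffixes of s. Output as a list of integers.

rank→(start, suffix):
  0 → (16, 'aaaaab')
  1 → (17, 'aaaab')
  2 → (18, 'aaab')
  3 → (19, 'aab')
  4 → (0, 'aababaabbabababbaaaaab')
  5 → (5, 'aabbabababbaaaaab')
  6 → (20, 'ab')
  7 → (3, 'abaabbabababbaaaaab')
  8 → (1, 'ababaabbabababbaaaaab')
  9 → (9, 'abababbaaaaab')
  10 → (11, 'ababbaaaaab')
  11 → (13, 'abbaaaaab')
  12 → (6, 'abbabababbaaaaab')
  13 → (21, 'b')
  14 → (15, 'baaaaab')
  15 → (4, 'baabbabababbaaaaab')
  16 → (2, 'babaabbabababbaaaaab')
  17 → (8, 'babababbaaaaab')
  18 → (10, 'bababbaaaaab')
  19 → (12, 'babbaaaaab')
  20 → (14, 'bbaaaaab')
  21 → (7, 'bbabababbaaaaab')

[16, 17, 18, 19, 0, 5, 20, 3, 1, 9, 11, 13, 6, 21, 15, 4, 2, 8, 10, 12, 14, 7]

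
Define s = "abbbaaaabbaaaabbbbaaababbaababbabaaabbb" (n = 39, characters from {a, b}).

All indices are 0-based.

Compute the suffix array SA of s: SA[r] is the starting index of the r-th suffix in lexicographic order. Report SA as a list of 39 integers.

rank→(start, suffix):
  0 → (4, 'aaaabbaaaabbbbaaababbaababbabaaabbb')
  1 → (10, 'aaaabbbbaaababbaababbabaaabbb')
  2 → (18, 'aaababbaababbabaaabbb')
  3 → (5, 'aaabbaaaabbbbaaababbaababbabaaabbb')
  4 → (33, 'aaabbb')
  5 → (11, 'aaabbbbaaababbaababbabaaabbb')
  6 → (19, 'aababbaababbabaaabbb')
  7 → (25, 'aababbabaaabbb')
  8 → (6, 'aabbaaaabbbbaaababbaababbabaaabbb')
  9 → (34, 'aabbb')
  10 → (12, 'aabbbbaaababbaababbabaaabbb')
  11 → (31, 'abaaabbb')
  12 → (20, 'ababbaababbabaaabbb')
  13 → (26, 'ababbabaaabbb')
  14 → (7, 'abbaaaabbbbaaababbaababbabaaabbb')
  15 → (22, 'abbaababbabaaabbb')
  16 → (28, 'abbabaaabbb')
  17 → (35, 'abbb')
  18 → (0, 'abbbaaaabbaaaabbbbaaababbaababbabaaabbb')
  19 → (13, 'abbbbaaababbaababbabaaabbb')
  20 → (38, 'b')
  21 → (3, 'baaaabbaaaabbbbaaababbaababbabaaabbb')
  22 → (9, 'baaaabbbbaaababbaababbabaaabbb')
  23 → (17, 'baaababbaababbabaaabbb')
  24 → (32, 'baaabbb')
  25 → (24, 'baababbabaaabbb')
  26 → (30, 'babaaabbb')
  27 → (21, 'babbaababbabaaabbb')
  28 → (27, 'babbabaaabbb')
  29 → (37, 'bb')
  30 → (2, 'bbaaaabbaaaabbbbaaababbaababbabaaabbb')
  31 → (8, 'bbaaaabbbbaaababbaababbabaaabbb')
  32 → (16, 'bbaaababbaababbabaaabbb')
  33 → (23, 'bbaababbabaaabbb')
  34 → (29, 'bbabaaabbb')
  35 → (36, 'bbb')
  36 → (1, 'bbbaaaabbaaaabbbbaaababbaababbabaaabbb')
  37 → (15, 'bbbaaababbaababbabaaabbb')
  38 → (14, 'bbbbaaababbaababbabaaabbb')

[4, 10, 18, 5, 33, 11, 19, 25, 6, 34, 12, 31, 20, 26, 7, 22, 28, 35, 0, 13, 38, 3, 9, 17, 32, 24, 30, 21, 27, 37, 2, 8, 16, 23, 29, 36, 1, 15, 14]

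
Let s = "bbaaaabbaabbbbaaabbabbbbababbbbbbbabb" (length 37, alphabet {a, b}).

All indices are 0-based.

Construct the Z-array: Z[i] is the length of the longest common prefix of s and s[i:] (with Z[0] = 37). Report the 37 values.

[37, 1, 0, 0, 0, 0, 4, 1, 0, 0, 2, 2, 5, 1, 0, 0, 0, 3, 1, 0, 2, 2, 3, 1, 0, 1, 0, 2, 2, 2, 2, 2, 3, 1, 0, 2, 1]

Z[0]=37
i=1: outside box; Z[1]=1 extend→box=[1,2)
i=2: outside box; Z[2]=0
i=3: outside box; Z[3]=0
i=4: outside box; Z[4]=0
i=5: outside box; Z[5]=0
i=6: outside box; Z[6]=4 extend→box=[6,10)
i=7: min(r-i=3, Z[1]=1)=1; Z[7]=1
i=8: min(r-i=2, Z[2]=0)=0; Z[8]=0
i=9: min(r-i=1, Z[3]=0)=0; Z[9]=0
i=10: outside box; Z[10]=2 extend→box=[10,12)
i=11: min(r-i=1, Z[1]=1)=1; Z[11]=2 extend→box=[11,13)
i=12: min(r-i=1, Z[1]=1)=1; Z[12]=5 extend→box=[12,17)
i=13: min(r-i=4, Z[1]=1)=1; Z[13]=1
i=14: min(r-i=3, Z[2]=0)=0; Z[14]=0
i=15: min(r-i=2, Z[3]=0)=0; Z[15]=0
i=16: min(r-i=1, Z[4]=0)=0; Z[16]=0
i=17: outside box; Z[17]=3 extend→box=[17,20)
i=18: min(r-i=2, Z[1]=1)=1; Z[18]=1
i=19: min(r-i=1, Z[2]=0)=0; Z[19]=0
i=20: outside box; Z[20]=2 extend→box=[20,22)
i=21: min(r-i=1, Z[1]=1)=1; Z[21]=2 extend→box=[21,23)
i=22: min(r-i=1, Z[1]=1)=1; Z[22]=3 extend→box=[22,25)
i=23: min(r-i=2, Z[1]=1)=1; Z[23]=1
i=24: min(r-i=1, Z[2]=0)=0; Z[24]=0
i=25: outside box; Z[25]=1 extend→box=[25,26)
i=26: outside box; Z[26]=0
i=27: outside box; Z[27]=2 extend→box=[27,29)
i=28: min(r-i=1, Z[1]=1)=1; Z[28]=2 extend→box=[28,30)
i=29: min(r-i=1, Z[1]=1)=1; Z[29]=2 extend→box=[29,31)
i=30: min(r-i=1, Z[1]=1)=1; Z[30]=2 extend→box=[30,32)
i=31: min(r-i=1, Z[1]=1)=1; Z[31]=2 extend→box=[31,33)
i=32: min(r-i=1, Z[1]=1)=1; Z[32]=3 extend→box=[32,35)
i=33: min(r-i=2, Z[1]=1)=1; Z[33]=1
i=34: min(r-i=1, Z[2]=0)=0; Z[34]=0
i=35: outside box; Z[35]=2 extend→box=[35,37)
i=36: min(r-i=1, Z[1]=1)=1; Z[36]=1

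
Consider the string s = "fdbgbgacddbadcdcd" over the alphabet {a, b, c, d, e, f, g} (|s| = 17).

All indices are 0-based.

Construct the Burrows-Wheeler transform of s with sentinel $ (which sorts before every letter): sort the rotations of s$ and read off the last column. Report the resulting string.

dgbdgdddacdfcac$bb

rank  rotation            last
    0  $fdbgbgacddbadcdcd  d
    1  acddbadcdcd$fdbgbg  g
    2  adcdcd$fdbgbgacddb  b
    3  badcdcd$fdbgbgacdd  d
    4  bgacddbadcdcd$fdbg  g
    5  bgbgacddbadcdcd$fd  d
    6  cd$fdbgbgacddbadcd  d
    7  cdcd$fdbgbgacddbad  d
    8  cddbadcdcd$fdbgbga  a
    9  d$fdbgbgacddbadcdc  c
   10  dbadcdcd$fdbgbgacd  d
   11  dbgbgacddbadcdcd$f  f
   12  dcd$fdbgbgacddbadc  c
   13  dcdcd$fdbgbgacddba  a
   14  ddbadcdcd$fdbgbgac  c
   15  fdbgbgacddbadcdcd$  $
   16  gacddbadcdcd$fdbgb  b
   17  gbgacddbadcdcd$fdb  b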